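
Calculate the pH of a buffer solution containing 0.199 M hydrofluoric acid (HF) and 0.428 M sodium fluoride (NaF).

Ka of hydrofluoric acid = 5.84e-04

pKa = -log(5.84e-04) = 3.23. pH = pKa + log([A⁻]/[HA]) = 3.23 + log(0.428/0.199)

pH = 3.57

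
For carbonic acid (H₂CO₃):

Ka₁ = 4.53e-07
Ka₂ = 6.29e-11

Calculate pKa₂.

pKa₂ = -log(Ka₂) = -log(6.29e-11) = 10.20.

pK_{a2} = 10.20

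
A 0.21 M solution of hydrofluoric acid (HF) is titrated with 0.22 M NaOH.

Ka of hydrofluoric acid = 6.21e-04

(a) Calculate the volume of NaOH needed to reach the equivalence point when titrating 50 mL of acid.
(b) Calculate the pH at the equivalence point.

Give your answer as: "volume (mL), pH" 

moles acid = 0.21 × 50/1000 = 0.0105 mol; V_base = moles/0.22 × 1000 = 47.7 mL. At equivalence only the conjugate base is present: [A⁻] = 0.0105/0.098 = 1.0744e-01 M. Kb = Kw/Ka = 1.61e-11; [OH⁻] = √(Kb × [A⁻]) = 1.3153e-06; pOH = 5.88; pH = 14 - pOH = 8.12.

V = 47.7 mL, pH = 8.12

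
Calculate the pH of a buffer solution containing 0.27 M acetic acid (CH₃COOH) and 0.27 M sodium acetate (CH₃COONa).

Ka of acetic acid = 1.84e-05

pKa = -log(1.84e-05) = 4.74. pH = pKa + log([A⁻]/[HA]) = 4.74 + log(0.27/0.27)

pH = 4.74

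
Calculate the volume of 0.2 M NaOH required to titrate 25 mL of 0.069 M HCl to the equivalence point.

At equivalence: moles acid = moles base. moles HCl = 0.069 × 25/1000 = 0.001725 mol. V_base = moles / 0.2 × 1000 = 8.6 mL.

V_{base} = 8.6 mL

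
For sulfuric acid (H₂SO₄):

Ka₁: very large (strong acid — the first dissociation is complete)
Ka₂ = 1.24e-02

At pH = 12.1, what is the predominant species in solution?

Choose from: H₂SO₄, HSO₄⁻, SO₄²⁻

The first dissociation is complete, so H₂SO₄ itself is never the predominant species in water; pKa₂ = -log(1.24e-02) = 1.91. For a polyprotic acid the predominant species crosses at each pKa: below pKa_n the protonated form dominates, above it the deprotonated form does. At pH = 12.1, the predominant species is SO₄²⁻.

SO₄²⁻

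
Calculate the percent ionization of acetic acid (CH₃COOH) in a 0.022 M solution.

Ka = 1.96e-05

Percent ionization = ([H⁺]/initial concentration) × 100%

Using Ka equilibrium: x² + Ka×x - Ka×C = 0. Solving: [H⁺] = 6.4693e-04. Percent = (6.4693e-04/0.022) × 100

Percent ionization = 2.94%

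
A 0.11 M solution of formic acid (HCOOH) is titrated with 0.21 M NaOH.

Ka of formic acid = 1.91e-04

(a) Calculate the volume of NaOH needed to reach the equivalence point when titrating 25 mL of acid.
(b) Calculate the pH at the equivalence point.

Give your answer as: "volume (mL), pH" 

moles acid = 0.11 × 25/1000 = 0.00275 mol; V_base = moles/0.21 × 1000 = 13.1 mL. At equivalence only the conjugate base is present: [A⁻] = 0.00275/0.038 = 7.2188e-02 M. Kb = Kw/Ka = 5.24e-11; [OH⁻] = √(Kb × [A⁻]) = 1.9441e-06; pOH = 5.71; pH = 14 - pOH = 8.29.

V = 13.1 mL, pH = 8.29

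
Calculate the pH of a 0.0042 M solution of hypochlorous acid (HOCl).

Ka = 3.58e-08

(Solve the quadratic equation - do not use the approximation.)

x² + Ka×x - Ka×C = 0. Using quadratic formula: [H⁺] = 1.2244e-05

pH = 4.91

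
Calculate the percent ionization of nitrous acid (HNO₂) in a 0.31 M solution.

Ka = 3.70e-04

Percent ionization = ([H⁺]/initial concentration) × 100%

Using Ka equilibrium: x² + Ka×x - Ka×C = 0. Solving: [H⁺] = 1.0526e-02. Percent = (1.0526e-02/0.31) × 100

Percent ionization = 3.4%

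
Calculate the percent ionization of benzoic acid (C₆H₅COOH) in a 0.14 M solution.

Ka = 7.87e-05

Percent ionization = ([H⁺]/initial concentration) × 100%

Using Ka equilibrium: x² + Ka×x - Ka×C = 0. Solving: [H⁺] = 3.2802e-03. Percent = (3.2802e-03/0.14) × 100

Percent ionization = 2.34%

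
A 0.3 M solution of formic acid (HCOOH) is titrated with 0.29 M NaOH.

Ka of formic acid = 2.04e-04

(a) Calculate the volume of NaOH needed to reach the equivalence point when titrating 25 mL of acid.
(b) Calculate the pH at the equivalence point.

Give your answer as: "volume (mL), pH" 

moles acid = 0.3 × 25/1000 = 0.0075 mol; V_base = moles/0.29 × 1000 = 25.9 mL. At equivalence only the conjugate base is present: [A⁻] = 0.0075/0.051 = 1.4746e-01 M. Kb = Kw/Ka = 4.90e-11; [OH⁻] = √(Kb × [A⁻]) = 2.6886e-06; pOH = 5.57; pH = 14 - pOH = 8.43.

V = 25.9 mL, pH = 8.43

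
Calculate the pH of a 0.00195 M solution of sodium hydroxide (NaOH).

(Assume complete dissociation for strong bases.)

[OH⁻] = 0.00195 M for strong base. pOH = -log[OH⁻] = 2.71, pH = 14 - pOH

pH = 11.29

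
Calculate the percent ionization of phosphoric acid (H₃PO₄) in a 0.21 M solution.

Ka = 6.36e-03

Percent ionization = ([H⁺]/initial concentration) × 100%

Using Ka equilibrium: x² + Ka×x - Ka×C = 0. Solving: [H⁺] = 3.3504e-02. Percent = (3.3504e-02/0.21) × 100

Percent ionization = 16%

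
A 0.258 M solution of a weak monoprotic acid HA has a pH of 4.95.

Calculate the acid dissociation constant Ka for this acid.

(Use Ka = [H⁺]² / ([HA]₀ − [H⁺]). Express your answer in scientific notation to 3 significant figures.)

[H⁺] = 10^(−pH) = 10^(−4.95) = 1.122e-05 M. For HA ⇌ H⁺ + A⁻, Ka = [H⁺][A⁻]/[HA] = [H⁺]² / ([HA]₀ − [H⁺]) = (1.122e-05)² / (0.258 − 1.122e-05) = 4.88e-10.

K_a = 4.88e-10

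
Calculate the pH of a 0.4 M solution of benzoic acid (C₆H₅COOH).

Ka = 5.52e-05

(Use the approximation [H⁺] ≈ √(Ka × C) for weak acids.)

[H⁺] = √(Ka × C) = √(5.52e-05 × 0.4) = 4.6989e-03. pH = -log(4.6989e-03)

pH = 2.33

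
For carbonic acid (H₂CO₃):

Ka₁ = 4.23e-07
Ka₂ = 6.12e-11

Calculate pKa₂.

pKa₂ = -log(Ka₂) = -log(6.12e-11) = 10.21.

pK_{a2} = 10.21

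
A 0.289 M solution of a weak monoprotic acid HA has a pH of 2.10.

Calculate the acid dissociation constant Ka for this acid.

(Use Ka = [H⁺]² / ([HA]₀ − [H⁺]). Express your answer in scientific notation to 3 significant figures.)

[H⁺] = 10^(−pH) = 10^(−2.10) = 7.943e-03 M. For HA ⇌ H⁺ + A⁻, Ka = [H⁺][A⁻]/[HA] = [H⁺]² / ([HA]₀ − [H⁺]) = (7.943e-03)² / (0.289 − 7.943e-03) = 2.24e-04.

K_a = 2.24e-04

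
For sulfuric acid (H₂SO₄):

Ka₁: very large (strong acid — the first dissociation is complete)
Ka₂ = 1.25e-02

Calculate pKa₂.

pKa₂ = -log(Ka₂) = -log(1.25e-02) = 1.90.

pK_{a2} = 1.90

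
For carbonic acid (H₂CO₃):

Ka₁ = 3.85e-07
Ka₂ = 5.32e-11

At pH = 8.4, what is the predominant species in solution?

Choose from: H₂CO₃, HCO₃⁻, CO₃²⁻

pKa₁ = 6.41, pKa₂ = 10.27. For a polyprotic acid the predominant species crosses at each pKa: below pKa_n the protonated form dominates, above it the deprotonated form does. At pH = 8.4, the predominant species is HCO₃⁻.

HCO₃⁻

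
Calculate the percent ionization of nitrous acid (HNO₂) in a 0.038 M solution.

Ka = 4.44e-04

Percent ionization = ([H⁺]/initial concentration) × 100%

Using Ka equilibrium: x² + Ka×x - Ka×C = 0. Solving: [H⁺] = 3.8915e-03. Percent = (3.8915e-03/0.038) × 100

Percent ionization = 10.2%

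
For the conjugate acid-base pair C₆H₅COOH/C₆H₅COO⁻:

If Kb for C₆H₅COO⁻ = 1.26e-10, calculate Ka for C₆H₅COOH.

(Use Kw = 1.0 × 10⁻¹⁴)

For a conjugate pair Ka × Kb = Kw, so Ka = Kw/Kb = 1.0 × 10⁻¹⁴ / 1.26e-10 = 7.94e-05.

K_a = 7.94e-05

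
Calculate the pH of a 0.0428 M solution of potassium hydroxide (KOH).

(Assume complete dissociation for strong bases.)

[OH⁻] = 0.0428 M for strong base. pOH = -log[OH⁻] = 1.37, pH = 14 - pOH

pH = 12.63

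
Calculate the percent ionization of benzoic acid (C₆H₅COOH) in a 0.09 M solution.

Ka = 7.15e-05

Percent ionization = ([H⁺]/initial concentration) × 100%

Using Ka equilibrium: x² + Ka×x - Ka×C = 0. Solving: [H⁺] = 2.5012e-03. Percent = (2.5012e-03/0.09) × 100

Percent ionization = 2.78%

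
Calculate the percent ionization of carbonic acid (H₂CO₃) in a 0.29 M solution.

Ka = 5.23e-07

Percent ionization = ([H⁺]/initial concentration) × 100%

Using Ka equilibrium: x² + Ka×x - Ka×C = 0. Solving: [H⁺] = 3.8919e-04. Percent = (3.8919e-04/0.29) × 100

Percent ionization = 0.134%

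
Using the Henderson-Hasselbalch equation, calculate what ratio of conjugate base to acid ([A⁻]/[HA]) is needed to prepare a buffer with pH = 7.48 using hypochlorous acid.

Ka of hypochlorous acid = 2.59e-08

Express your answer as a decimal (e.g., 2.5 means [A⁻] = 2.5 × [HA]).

pKa = -log(2.59e-08) = 7.5867. pH = pKa + log([A⁻]/[HA]), so log([A⁻]/[HA]) = pH − pKa = 7.48 − 7.5867 = -0.1067. [A⁻]/[HA] = 10^(-0.1067) = 0.782

[A⁻]/[HA] = 0.782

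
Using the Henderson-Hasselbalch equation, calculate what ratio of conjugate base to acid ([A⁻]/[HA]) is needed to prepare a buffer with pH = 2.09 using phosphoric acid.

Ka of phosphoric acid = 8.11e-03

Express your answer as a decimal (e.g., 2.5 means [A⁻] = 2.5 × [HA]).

pKa = -log(8.11e-03) = 2.0910. pH = pKa + log([A⁻]/[HA]), so log([A⁻]/[HA]) = pH − pKa = 2.09 − 2.0910 = -0.0010. [A⁻]/[HA] = 10^(-0.0010) = 0.998

[A⁻]/[HA] = 0.998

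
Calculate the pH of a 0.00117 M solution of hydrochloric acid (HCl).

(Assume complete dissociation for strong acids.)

[H⁺] = 0.00117 M for strong acid. pH = -log[H⁺] = -log(0.00117)

pH = 2.93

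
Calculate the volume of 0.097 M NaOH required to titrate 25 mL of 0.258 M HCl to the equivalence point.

At equivalence: moles acid = moles base. moles HCl = 0.258 × 25/1000 = 0.00645 mol. V_base = moles / 0.097 × 1000 = 66.5 mL.

V_{base} = 66.5 mL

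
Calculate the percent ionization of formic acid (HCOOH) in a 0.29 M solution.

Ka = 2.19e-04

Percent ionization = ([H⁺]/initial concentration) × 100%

Using Ka equilibrium: x² + Ka×x - Ka×C = 0. Solving: [H⁺] = 7.8606e-03. Percent = (7.8606e-03/0.29) × 100

Percent ionization = 2.71%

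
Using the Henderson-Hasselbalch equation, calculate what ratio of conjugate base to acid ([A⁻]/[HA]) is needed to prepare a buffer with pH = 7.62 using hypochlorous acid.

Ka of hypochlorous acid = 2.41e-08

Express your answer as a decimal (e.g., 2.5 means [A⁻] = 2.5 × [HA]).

pKa = -log(2.41e-08) = 7.6180. pH = pKa + log([A⁻]/[HA]), so log([A⁻]/[HA]) = pH − pKa = 7.62 − 7.6180 = 0.0020. [A⁻]/[HA] = 10^(0.0020) = 1.00

[A⁻]/[HA] = 1.00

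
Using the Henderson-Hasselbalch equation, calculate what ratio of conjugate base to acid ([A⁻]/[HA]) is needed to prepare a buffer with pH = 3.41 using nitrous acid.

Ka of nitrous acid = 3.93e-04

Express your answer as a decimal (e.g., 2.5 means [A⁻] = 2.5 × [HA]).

pKa = -log(3.93e-04) = 3.4056. pH = pKa + log([A⁻]/[HA]), so log([A⁻]/[HA]) = pH − pKa = 3.41 − 3.4056 = 0.0044. [A⁻]/[HA] = 10^(0.0044) = 1.01

[A⁻]/[HA] = 1.01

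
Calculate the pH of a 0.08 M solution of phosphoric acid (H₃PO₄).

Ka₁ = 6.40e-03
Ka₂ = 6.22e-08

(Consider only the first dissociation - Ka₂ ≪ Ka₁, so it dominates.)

First dissociation dominates. From Ka₁ = [H⁺][HA⁻]/[H₂A], x² + Ka₁·x − Ka₁·C = 0 with C = 0.08 M and Ka₁ = 6.40e-03. Solving: [H⁺] = (−Ka₁ + √(Ka₁² + 4·Ka₁·C)) / 2 = 1.9653e-02 M. pH = -log(1.9653e-02) = 1.71.

pH = 1.71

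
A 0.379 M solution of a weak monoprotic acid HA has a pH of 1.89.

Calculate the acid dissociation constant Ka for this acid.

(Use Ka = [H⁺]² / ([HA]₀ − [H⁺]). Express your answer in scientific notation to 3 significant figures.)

[H⁺] = 10^(−pH) = 10^(−1.89) = 1.288e-02 M. For HA ⇌ H⁺ + A⁻, Ka = [H⁺][A⁻]/[HA] = [H⁺]² / ([HA]₀ − [H⁺]) = (1.288e-02)² / (0.379 − 1.288e-02) = 4.53e-04.

K_a = 4.53e-04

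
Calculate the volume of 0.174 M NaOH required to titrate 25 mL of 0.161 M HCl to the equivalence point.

At equivalence: moles acid = moles base. moles HCl = 0.161 × 25/1000 = 0.004025 mol. V_base = moles / 0.174 × 1000 = 23.1 mL.

V_{base} = 23.1 mL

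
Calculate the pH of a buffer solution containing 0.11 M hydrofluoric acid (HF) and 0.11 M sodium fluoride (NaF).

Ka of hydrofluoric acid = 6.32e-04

pKa = -log(6.32e-04) = 3.20. pH = pKa + log([A⁻]/[HA]) = 3.20 + log(0.11/0.11)

pH = 3.20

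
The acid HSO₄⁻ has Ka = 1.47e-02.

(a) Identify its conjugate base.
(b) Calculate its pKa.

(a) The conjugate base is formed by removing one H⁺ from HSO₄⁻, giving SO₄²⁻. (b) pKa = -log(Ka) = -log(1.47e-02) = 1.83.

Conjugate base: SO₄²⁻; pK_a = 1.83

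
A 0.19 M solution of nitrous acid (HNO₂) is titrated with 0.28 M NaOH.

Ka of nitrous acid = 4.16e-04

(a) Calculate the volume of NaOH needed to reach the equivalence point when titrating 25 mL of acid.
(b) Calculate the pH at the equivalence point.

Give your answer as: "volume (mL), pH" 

moles acid = 0.19 × 25/1000 = 0.00475 mol; V_base = moles/0.28 × 1000 = 17.0 mL. At equivalence only the conjugate base is present: [A⁻] = 0.00475/0.042 = 1.1319e-01 M. Kb = Kw/Ka = 2.40e-11; [OH⁻] = √(Kb × [A⁻]) = 1.6495e-06; pOH = 5.78; pH = 14 - pOH = 8.22.

V = 17.0 mL, pH = 8.22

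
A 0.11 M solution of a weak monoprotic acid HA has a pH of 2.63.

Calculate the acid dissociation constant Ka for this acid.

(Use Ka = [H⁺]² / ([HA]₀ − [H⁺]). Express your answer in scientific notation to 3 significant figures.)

[H⁺] = 10^(−pH) = 10^(−2.63) = 2.344e-03 M. For HA ⇌ H⁺ + A⁻, Ka = [H⁺][A⁻]/[HA] = [H⁺]² / ([HA]₀ − [H⁺]) = (2.344e-03)² / (0.11 − 2.344e-03) = 5.10e-05.

K_a = 5.10e-05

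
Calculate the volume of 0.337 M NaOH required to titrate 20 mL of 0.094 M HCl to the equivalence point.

At equivalence: moles acid = moles base. moles HCl = 0.094 × 20/1000 = 0.00188 mol. V_base = moles / 0.337 × 1000 = 5.6 mL.

V_{base} = 5.6 mL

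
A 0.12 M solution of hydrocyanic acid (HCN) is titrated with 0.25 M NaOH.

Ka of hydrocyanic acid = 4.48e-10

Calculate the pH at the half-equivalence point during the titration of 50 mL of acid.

At half-equivalence [HA] = [A⁻], so Henderson-Hasselbalch gives pH = pKa = -log(4.48e-10) = 9.35.

pH = pKa = 9.35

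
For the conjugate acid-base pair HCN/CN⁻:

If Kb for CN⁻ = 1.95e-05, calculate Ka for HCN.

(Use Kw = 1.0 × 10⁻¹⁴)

For a conjugate pair Ka × Kb = Kw, so Ka = Kw/Kb = 1.0 × 10⁻¹⁴ / 1.95e-05 = 5.13e-10.

K_a = 5.13e-10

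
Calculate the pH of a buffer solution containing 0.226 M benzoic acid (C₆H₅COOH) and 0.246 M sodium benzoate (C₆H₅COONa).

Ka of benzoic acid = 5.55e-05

pKa = -log(5.55e-05) = 4.26. pH = pKa + log([A⁻]/[HA]) = 4.26 + log(0.246/0.226)

pH = 4.29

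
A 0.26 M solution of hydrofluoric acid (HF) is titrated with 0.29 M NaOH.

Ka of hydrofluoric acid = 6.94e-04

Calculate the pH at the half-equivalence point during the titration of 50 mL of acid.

At half-equivalence [HA] = [A⁻], so Henderson-Hasselbalch gives pH = pKa = -log(6.94e-04) = 3.16.

pH = pKa = 3.16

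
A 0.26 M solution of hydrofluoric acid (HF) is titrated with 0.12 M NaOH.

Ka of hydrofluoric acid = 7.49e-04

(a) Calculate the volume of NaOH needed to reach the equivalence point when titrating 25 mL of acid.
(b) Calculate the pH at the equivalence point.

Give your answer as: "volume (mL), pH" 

moles acid = 0.26 × 25/1000 = 0.0065 mol; V_base = moles/0.12 × 1000 = 54.2 mL. At equivalence only the conjugate base is present: [A⁻] = 0.0065/0.079 = 8.2105e-02 M. Kb = Kw/Ka = 1.34e-11; [OH⁻] = √(Kb × [A⁻]) = 1.0470e-06; pOH = 5.98; pH = 14 - pOH = 8.02.

V = 54.2 mL, pH = 8.02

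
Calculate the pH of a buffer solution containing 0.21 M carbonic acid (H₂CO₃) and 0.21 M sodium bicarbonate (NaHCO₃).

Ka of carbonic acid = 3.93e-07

pKa = -log(3.93e-07) = 6.41. pH = pKa + log([A⁻]/[HA]) = 6.41 + log(0.21/0.21)

pH = 6.41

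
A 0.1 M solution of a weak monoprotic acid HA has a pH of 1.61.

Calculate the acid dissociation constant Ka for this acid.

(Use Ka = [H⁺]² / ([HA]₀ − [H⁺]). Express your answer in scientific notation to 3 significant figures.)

[H⁺] = 10^(−pH) = 10^(−1.61) = 2.455e-02 M. For HA ⇌ H⁺ + A⁻, Ka = [H⁺][A⁻]/[HA] = [H⁺]² / ([HA]₀ − [H⁺]) = (2.455e-02)² / (0.1 − 2.455e-02) = 7.99e-03.

K_a = 7.99e-03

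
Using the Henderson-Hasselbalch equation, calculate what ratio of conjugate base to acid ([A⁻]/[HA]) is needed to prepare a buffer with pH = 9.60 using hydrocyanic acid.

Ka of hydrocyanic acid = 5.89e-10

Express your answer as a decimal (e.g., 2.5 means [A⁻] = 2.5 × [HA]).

pKa = -log(5.89e-10) = 9.2299. pH = pKa + log([A⁻]/[HA]), so log([A⁻]/[HA]) = pH − pKa = 9.60 − 9.2299 = 0.3701. [A⁻]/[HA] = 10^(0.3701) = 2.34

[A⁻]/[HA] = 2.34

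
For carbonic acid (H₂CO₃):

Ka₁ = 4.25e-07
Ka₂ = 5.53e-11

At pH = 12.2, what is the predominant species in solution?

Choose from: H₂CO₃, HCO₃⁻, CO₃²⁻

pKa₁ = 6.37, pKa₂ = 10.26. For a polyprotic acid the predominant species crosses at each pKa: below pKa_n the protonated form dominates, above it the deprotonated form does. At pH = 12.2, the predominant species is CO₃²⁻.

CO₃²⁻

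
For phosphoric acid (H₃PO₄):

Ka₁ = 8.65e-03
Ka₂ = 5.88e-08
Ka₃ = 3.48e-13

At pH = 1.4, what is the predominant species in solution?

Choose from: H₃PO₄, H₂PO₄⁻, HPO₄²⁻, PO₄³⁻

pKa₁ = 2.06, pKa₂ = 7.23, pKa₃ = 12.46. For a polyprotic acid the predominant species crosses at each pKa: below pKa_n the protonated form dominates, above it the deprotonated form does. At pH = 1.4, the predominant species is H₃PO₄.

H₃PO₄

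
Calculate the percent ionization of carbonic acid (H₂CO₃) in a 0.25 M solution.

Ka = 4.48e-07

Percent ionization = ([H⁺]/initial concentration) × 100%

Using Ka equilibrium: x² + Ka×x - Ka×C = 0. Solving: [H⁺] = 3.3444e-04. Percent = (3.3444e-04/0.25) × 100

Percent ionization = 0.134%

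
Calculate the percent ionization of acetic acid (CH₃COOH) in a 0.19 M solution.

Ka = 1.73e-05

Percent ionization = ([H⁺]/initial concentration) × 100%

Using Ka equilibrium: x² + Ka×x - Ka×C = 0. Solving: [H⁺] = 1.8044e-03. Percent = (1.8044e-03/0.19) × 100

Percent ionization = 0.95%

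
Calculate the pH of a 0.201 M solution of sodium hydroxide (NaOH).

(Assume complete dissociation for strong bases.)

[OH⁻] = 0.201 M for strong base. pOH = -log[OH⁻] = 0.70, pH = 14 - pOH

pH = 13.30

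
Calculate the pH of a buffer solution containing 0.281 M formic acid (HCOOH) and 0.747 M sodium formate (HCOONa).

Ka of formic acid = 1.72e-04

pKa = -log(1.72e-04) = 3.76. pH = pKa + log([A⁻]/[HA]) = 3.76 + log(0.747/0.281)

pH = 4.19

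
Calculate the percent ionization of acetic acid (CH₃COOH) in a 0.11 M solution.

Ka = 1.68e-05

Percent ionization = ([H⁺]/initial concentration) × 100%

Using Ka equilibrium: x² + Ka×x - Ka×C = 0. Solving: [H⁺] = 1.3510e-03. Percent = (1.3510e-03/0.11) × 100

Percent ionization = 1.23%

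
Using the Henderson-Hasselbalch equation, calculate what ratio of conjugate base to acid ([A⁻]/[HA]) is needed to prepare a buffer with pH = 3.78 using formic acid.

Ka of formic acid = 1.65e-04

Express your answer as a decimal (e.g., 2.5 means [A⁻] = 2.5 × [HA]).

pKa = -log(1.65e-04) = 3.7825. pH = pKa + log([A⁻]/[HA]), so log([A⁻]/[HA]) = pH − pKa = 3.78 − 3.7825 = -0.0025. [A⁻]/[HA] = 10^(-0.0025) = 0.994

[A⁻]/[HA] = 0.994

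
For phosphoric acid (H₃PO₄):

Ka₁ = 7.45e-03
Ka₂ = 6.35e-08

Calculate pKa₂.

pKa₂ = -log(Ka₂) = -log(6.35e-08) = 7.20.

pK_{a2} = 7.20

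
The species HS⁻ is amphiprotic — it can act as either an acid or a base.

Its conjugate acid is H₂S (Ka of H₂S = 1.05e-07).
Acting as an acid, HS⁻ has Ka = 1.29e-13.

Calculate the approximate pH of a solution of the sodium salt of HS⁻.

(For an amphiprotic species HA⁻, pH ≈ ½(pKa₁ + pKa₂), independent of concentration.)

pKa₁ = -log(1.05e-07) = 6.98; pKa₂ = -log(1.29e-13) = 12.89. For an amphiprotic species, pH ≈ ½(pKa₁ + pKa₂) = ½(6.98 + 12.89) = 9.93.

pH = 9.93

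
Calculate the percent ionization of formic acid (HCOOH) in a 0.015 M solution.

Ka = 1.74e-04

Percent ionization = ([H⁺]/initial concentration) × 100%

Using Ka equilibrium: x² + Ka×x - Ka×C = 0. Solving: [H⁺] = 1.5309e-03. Percent = (1.5309e-03/0.015) × 100

Percent ionization = 10.2%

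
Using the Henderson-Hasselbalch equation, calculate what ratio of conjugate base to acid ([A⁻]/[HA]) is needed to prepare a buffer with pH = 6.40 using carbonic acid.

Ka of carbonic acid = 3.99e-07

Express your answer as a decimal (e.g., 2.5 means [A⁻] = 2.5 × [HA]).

pKa = -log(3.99e-07) = 6.3990. pH = pKa + log([A⁻]/[HA]), so log([A⁻]/[HA]) = pH − pKa = 6.40 − 6.3990 = 0.0010. [A⁻]/[HA] = 10^(0.0010) = 1.00

[A⁻]/[HA] = 1.00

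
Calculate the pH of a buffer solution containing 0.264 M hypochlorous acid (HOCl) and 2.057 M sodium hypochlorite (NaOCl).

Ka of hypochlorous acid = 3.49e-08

pKa = -log(3.49e-08) = 7.46. pH = pKa + log([A⁻]/[HA]) = 7.46 + log(2.057/0.264)

pH = 8.35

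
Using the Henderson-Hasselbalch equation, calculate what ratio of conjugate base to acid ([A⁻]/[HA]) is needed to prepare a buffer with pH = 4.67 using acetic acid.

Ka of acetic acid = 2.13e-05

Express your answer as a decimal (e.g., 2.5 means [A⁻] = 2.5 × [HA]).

pKa = -log(2.13e-05) = 4.6716. pH = pKa + log([A⁻]/[HA]), so log([A⁻]/[HA]) = pH − pKa = 4.67 − 4.6716 = -0.0016. [A⁻]/[HA] = 10^(-0.0016) = 0.996

[A⁻]/[HA] = 0.996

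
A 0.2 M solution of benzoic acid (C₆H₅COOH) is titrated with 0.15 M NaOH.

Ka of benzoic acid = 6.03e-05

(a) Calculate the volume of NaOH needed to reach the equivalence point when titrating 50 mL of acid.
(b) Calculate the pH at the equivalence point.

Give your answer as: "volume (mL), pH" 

moles acid = 0.2 × 50/1000 = 0.01 mol; V_base = moles/0.15 × 1000 = 66.7 mL. At equivalence only the conjugate base is present: [A⁻] = 0.01/0.117 = 8.5714e-02 M. Kb = Kw/Ka = 1.66e-10; [OH⁻] = √(Kb × [A⁻]) = 3.7702e-06; pOH = 5.42; pH = 14 - pOH = 8.58.

V = 66.7 mL, pH = 8.58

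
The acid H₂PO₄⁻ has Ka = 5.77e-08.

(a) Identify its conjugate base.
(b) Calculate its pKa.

(a) The conjugate base is formed by removing one H⁺ from H₂PO₄⁻, giving HPO₄²⁻. (b) pKa = -log(Ka) = -log(5.77e-08) = 7.24.

Conjugate base: HPO₄²⁻; pK_a = 7.24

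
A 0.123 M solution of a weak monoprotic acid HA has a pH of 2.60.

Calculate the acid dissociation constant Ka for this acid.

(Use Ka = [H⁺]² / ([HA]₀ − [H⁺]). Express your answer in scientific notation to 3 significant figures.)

[H⁺] = 10^(−pH) = 10^(−2.60) = 2.512e-03 M. For HA ⇌ H⁺ + A⁻, Ka = [H⁺][A⁻]/[HA] = [H⁺]² / ([HA]₀ − [H⁺]) = (2.512e-03)² / (0.123 − 2.512e-03) = 5.24e-05.

K_a = 5.24e-05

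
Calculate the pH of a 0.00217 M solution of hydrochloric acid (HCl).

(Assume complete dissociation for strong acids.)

[H⁺] = 0.00217 M for strong acid. pH = -log[H⁺] = -log(0.00217)

pH = 2.66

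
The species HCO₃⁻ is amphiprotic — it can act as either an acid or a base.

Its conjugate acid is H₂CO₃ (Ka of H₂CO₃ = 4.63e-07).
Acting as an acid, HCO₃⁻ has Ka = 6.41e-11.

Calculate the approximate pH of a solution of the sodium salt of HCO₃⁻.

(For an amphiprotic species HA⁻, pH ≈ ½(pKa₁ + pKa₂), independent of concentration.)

pKa₁ = -log(4.63e-07) = 6.33; pKa₂ = -log(6.41e-11) = 10.19. For an amphiprotic species, pH ≈ ½(pKa₁ + pKa₂) = ½(6.33 + 10.19) = 8.26.

pH = 8.26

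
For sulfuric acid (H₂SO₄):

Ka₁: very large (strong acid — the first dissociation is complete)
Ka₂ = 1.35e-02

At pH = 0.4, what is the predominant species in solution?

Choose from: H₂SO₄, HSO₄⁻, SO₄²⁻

The first dissociation is complete, so H₂SO₄ itself is never the predominant species in water; pKa₂ = -log(1.35e-02) = 1.87. For a polyprotic acid the predominant species crosses at each pKa: below pKa_n the protonated form dominates, above it the deprotonated form does. At pH = 0.4, the predominant species is HSO₄⁻.

HSO₄⁻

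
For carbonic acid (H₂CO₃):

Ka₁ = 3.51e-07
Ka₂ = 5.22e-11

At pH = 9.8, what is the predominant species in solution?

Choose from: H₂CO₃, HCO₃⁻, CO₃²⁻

pKa₁ = 6.45, pKa₂ = 10.28. For a polyprotic acid the predominant species crosses at each pKa: below pKa_n the protonated form dominates, above it the deprotonated form does. At pH = 9.8, the predominant species is HCO₃⁻.

HCO₃⁻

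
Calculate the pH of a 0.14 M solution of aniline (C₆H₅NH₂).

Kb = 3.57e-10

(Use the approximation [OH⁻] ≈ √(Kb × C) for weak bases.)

[OH⁻] = √(Kb × C) = √(3.57e-10 × 0.14) = 7.0697e-06. pOH = 5.15, pH = 14 - pOH

pH = 8.85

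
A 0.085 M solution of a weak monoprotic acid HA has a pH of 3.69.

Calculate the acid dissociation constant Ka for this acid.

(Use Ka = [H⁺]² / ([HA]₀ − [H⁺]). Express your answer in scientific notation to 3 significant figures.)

[H⁺] = 10^(−pH) = 10^(−3.69) = 2.042e-04 M. For HA ⇌ H⁺ + A⁻, Ka = [H⁺][A⁻]/[HA] = [H⁺]² / ([HA]₀ − [H⁺]) = (2.042e-04)² / (0.085 − 2.042e-04) = 4.92e-07.

K_a = 4.92e-07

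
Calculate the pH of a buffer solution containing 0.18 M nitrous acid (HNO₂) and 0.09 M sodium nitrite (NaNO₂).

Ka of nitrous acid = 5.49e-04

pKa = -log(5.49e-04) = 3.26. pH = pKa + log([A⁻]/[HA]) = 3.26 + log(0.09/0.18)

pH = 2.96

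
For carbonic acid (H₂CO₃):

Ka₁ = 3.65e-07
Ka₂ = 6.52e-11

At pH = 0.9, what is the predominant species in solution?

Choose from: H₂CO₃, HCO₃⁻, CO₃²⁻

pKa₁ = 6.44, pKa₂ = 10.19. For a polyprotic acid the predominant species crosses at each pKa: below pKa_n the protonated form dominates, above it the deprotonated form does. At pH = 0.9, the predominant species is H₂CO₃.

H₂CO₃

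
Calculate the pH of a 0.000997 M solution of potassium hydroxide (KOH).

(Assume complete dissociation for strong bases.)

[OH⁻] = 0.000997 M for strong base. pOH = -log[OH⁻] = 3.00, pH = 14 - pOH

pH = 11.00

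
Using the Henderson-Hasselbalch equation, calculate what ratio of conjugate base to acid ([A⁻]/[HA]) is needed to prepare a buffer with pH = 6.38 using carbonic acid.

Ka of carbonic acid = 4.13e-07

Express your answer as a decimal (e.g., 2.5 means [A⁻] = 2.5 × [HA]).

pKa = -log(4.13e-07) = 6.3840. pH = pKa + log([A⁻]/[HA]), so log([A⁻]/[HA]) = pH − pKa = 6.38 − 6.3840 = -0.0040. [A⁻]/[HA] = 10^(-0.0040) = 0.991

[A⁻]/[HA] = 0.991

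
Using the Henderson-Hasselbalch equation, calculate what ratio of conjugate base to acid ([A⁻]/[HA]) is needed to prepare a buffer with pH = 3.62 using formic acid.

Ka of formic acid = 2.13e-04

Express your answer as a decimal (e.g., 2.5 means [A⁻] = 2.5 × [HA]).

pKa = -log(2.13e-04) = 3.6716. pH = pKa + log([A⁻]/[HA]), so log([A⁻]/[HA]) = pH − pKa = 3.62 − 3.6716 = -0.0516. [A⁻]/[HA] = 10^(-0.0516) = 0.888

[A⁻]/[HA] = 0.888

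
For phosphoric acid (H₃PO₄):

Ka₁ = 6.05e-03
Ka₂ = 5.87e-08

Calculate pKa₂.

pKa₂ = -log(Ka₂) = -log(5.87e-08) = 7.23.

pK_{a2} = 7.23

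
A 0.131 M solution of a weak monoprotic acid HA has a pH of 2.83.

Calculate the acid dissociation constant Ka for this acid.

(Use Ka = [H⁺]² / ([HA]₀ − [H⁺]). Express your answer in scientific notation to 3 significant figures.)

[H⁺] = 10^(−pH) = 10^(−2.83) = 1.479e-03 M. For HA ⇌ H⁺ + A⁻, Ka = [H⁺][A⁻]/[HA] = [H⁺]² / ([HA]₀ − [H⁺]) = (1.479e-03)² / (0.131 − 1.479e-03) = 1.69e-05.

K_a = 1.69e-05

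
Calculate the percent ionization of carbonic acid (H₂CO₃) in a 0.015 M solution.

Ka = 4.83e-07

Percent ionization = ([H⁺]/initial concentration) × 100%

Using Ka equilibrium: x² + Ka×x - Ka×C = 0. Solving: [H⁺] = 8.4876e-05. Percent = (8.4876e-05/0.015) × 100

Percent ionization = 0.566%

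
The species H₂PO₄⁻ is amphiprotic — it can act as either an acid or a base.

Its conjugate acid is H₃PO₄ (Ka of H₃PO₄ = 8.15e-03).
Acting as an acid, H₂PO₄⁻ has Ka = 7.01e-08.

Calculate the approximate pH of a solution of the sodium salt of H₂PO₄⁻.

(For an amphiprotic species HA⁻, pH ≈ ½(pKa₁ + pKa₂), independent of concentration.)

pKa₁ = -log(8.15e-03) = 2.09; pKa₂ = -log(7.01e-08) = 7.15. For an amphiprotic species, pH ≈ ½(pKa₁ + pKa₂) = ½(2.09 + 7.15) = 4.62.

pH = 4.62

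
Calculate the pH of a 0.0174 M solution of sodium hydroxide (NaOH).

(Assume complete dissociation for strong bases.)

[OH⁻] = 0.0174 M for strong base. pOH = -log[OH⁻] = 1.76, pH = 14 - pOH

pH = 12.24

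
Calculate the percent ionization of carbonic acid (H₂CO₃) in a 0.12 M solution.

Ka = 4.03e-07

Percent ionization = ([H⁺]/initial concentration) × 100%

Using Ka equilibrium: x² + Ka×x - Ka×C = 0. Solving: [H⁺] = 2.1971e-04. Percent = (2.1971e-04/0.12) × 100

Percent ionization = 0.183%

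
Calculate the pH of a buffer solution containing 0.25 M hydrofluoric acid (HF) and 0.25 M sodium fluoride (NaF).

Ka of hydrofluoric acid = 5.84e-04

pKa = -log(5.84e-04) = 3.23. pH = pKa + log([A⁻]/[HA]) = 3.23 + log(0.25/0.25)

pH = 3.23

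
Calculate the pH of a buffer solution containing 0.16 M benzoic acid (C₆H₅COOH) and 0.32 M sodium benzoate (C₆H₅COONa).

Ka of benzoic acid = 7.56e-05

pKa = -log(7.56e-05) = 4.12. pH = pKa + log([A⁻]/[HA]) = 4.12 + log(0.32/0.16)

pH = 4.42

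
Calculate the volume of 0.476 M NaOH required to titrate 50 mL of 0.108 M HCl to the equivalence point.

At equivalence: moles acid = moles base. moles HCl = 0.108 × 50/1000 = 0.0054 mol. V_base = moles / 0.476 × 1000 = 11.3 mL.

V_{base} = 11.3 mL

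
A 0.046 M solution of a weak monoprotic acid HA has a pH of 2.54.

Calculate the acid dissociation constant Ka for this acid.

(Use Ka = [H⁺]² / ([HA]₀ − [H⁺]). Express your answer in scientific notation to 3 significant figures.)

[H⁺] = 10^(−pH) = 10^(−2.54) = 2.884e-03 M. For HA ⇌ H⁺ + A⁻, Ka = [H⁺][A⁻]/[HA] = [H⁺]² / ([HA]₀ − [H⁺]) = (2.884e-03)² / (0.046 − 2.884e-03) = 1.93e-04.

K_a = 1.93e-04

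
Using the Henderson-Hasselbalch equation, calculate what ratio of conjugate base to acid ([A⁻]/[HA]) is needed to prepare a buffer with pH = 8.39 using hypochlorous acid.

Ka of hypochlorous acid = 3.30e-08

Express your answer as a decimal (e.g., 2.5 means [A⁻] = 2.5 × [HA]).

pKa = -log(3.30e-08) = 7.4815. pH = pKa + log([A⁻]/[HA]), so log([A⁻]/[HA]) = pH − pKa = 8.39 − 7.4815 = 0.9085. [A⁻]/[HA] = 10^(0.9085) = 8.10

[A⁻]/[HA] = 8.10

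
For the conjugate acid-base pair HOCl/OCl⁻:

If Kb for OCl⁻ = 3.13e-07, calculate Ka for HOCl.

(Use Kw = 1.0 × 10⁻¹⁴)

For a conjugate pair Ka × Kb = Kw, so Ka = Kw/Kb = 1.0 × 10⁻¹⁴ / 3.13e-07 = 3.19e-08.

K_a = 3.19e-08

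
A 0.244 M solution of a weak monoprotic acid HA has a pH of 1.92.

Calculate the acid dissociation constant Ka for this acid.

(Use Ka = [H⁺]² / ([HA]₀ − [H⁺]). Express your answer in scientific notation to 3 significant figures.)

[H⁺] = 10^(−pH) = 10^(−1.92) = 1.202e-02 M. For HA ⇌ H⁺ + A⁻, Ka = [H⁺][A⁻]/[HA] = [H⁺]² / ([HA]₀ − [H⁺]) = (1.202e-02)² / (0.244 − 1.202e-02) = 6.23e-04.

K_a = 6.23e-04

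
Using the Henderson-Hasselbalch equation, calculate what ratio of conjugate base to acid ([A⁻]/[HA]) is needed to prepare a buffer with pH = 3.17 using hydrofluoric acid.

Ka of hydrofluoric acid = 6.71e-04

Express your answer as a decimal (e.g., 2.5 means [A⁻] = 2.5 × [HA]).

pKa = -log(6.71e-04) = 3.1733. pH = pKa + log([A⁻]/[HA]), so log([A⁻]/[HA]) = pH − pKa = 3.17 − 3.1733 = -0.0033. [A⁻]/[HA] = 10^(-0.0033) = 0.992

[A⁻]/[HA] = 0.992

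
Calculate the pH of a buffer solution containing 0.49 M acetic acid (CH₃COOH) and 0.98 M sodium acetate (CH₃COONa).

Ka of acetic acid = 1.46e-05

pKa = -log(1.46e-05) = 4.84. pH = pKa + log([A⁻]/[HA]) = 4.84 + log(0.98/0.49)

pH = 5.14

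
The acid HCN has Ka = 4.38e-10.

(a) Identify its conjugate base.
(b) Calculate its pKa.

(a) The conjugate base is formed by removing one H⁺ from HCN, giving CN⁻. (b) pKa = -log(Ka) = -log(4.38e-10) = 9.36.

Conjugate base: CN⁻; pK_a = 9.36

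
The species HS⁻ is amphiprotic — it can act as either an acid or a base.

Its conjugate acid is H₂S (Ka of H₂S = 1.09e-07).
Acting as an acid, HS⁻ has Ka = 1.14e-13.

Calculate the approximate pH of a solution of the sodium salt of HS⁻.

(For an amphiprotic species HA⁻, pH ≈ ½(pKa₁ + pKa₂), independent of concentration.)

pKa₁ = -log(1.09e-07) = 6.96; pKa₂ = -log(1.14e-13) = 12.94. For an amphiprotic species, pH ≈ ½(pKa₁ + pKa₂) = ½(6.96 + 12.94) = 9.95.

pH = 9.95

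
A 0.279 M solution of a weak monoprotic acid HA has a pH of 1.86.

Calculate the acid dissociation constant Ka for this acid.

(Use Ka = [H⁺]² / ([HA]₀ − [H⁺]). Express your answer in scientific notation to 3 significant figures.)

[H⁺] = 10^(−pH) = 10^(−1.86) = 1.380e-02 M. For HA ⇌ H⁺ + A⁻, Ka = [H⁺][A⁻]/[HA] = [H⁺]² / ([HA]₀ − [H⁺]) = (1.380e-02)² / (0.279 − 1.380e-02) = 7.19e-04.

K_a = 7.19e-04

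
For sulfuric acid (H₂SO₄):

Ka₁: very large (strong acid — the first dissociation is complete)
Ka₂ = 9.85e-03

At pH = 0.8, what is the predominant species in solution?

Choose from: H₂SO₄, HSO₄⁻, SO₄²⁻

The first dissociation is complete, so H₂SO₄ itself is never the predominant species in water; pKa₂ = -log(9.85e-03) = 2.01. For a polyprotic acid the predominant species crosses at each pKa: below pKa_n the protonated form dominates, above it the deprotonated form does. At pH = 0.8, the predominant species is HSO₄⁻.

HSO₄⁻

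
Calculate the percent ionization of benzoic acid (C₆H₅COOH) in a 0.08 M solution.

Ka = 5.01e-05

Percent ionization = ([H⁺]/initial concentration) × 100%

Using Ka equilibrium: x² + Ka×x - Ka×C = 0. Solving: [H⁺] = 1.9771e-03. Percent = (1.9771e-03/0.08) × 100

Percent ionization = 2.47%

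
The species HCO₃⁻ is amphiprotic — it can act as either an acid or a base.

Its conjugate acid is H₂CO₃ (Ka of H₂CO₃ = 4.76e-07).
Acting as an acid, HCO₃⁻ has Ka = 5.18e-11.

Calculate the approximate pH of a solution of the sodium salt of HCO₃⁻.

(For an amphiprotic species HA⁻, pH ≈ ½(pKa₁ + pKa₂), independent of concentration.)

pKa₁ = -log(4.76e-07) = 6.32; pKa₂ = -log(5.18e-11) = 10.29. For an amphiprotic species, pH ≈ ½(pKa₁ + pKa₂) = ½(6.32 + 10.29) = 8.30.

pH = 8.30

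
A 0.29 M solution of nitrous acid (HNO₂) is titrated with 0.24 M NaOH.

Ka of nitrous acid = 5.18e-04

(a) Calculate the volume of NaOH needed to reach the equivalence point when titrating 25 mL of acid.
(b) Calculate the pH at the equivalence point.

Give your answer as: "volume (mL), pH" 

moles acid = 0.29 × 25/1000 = 0.00725 mol; V_base = moles/0.24 × 1000 = 30.2 mL. At equivalence only the conjugate base is present: [A⁻] = 0.00725/0.055 = 1.3132e-01 M. Kb = Kw/Ka = 1.93e-11; [OH⁻] = √(Kb × [A⁻]) = 1.5922e-06; pOH = 5.80; pH = 14 - pOH = 8.20.

V = 30.2 mL, pH = 8.20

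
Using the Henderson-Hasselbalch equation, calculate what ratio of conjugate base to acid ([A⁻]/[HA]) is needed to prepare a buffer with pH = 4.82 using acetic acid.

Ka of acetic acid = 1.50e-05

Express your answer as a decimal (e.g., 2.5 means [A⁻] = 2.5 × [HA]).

pKa = -log(1.50e-05) = 4.8239. pH = pKa + log([A⁻]/[HA]), so log([A⁻]/[HA]) = pH − pKa = 4.82 − 4.8239 = -0.0039. [A⁻]/[HA] = 10^(-0.0039) = 0.991

[A⁻]/[HA] = 0.991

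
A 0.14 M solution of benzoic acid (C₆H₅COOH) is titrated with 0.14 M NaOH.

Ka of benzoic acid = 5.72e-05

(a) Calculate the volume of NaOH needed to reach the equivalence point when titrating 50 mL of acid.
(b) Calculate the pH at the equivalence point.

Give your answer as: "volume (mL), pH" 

moles acid = 0.14 × 50/1000 = 0.007 mol; V_base = moles/0.14 × 1000 = 50.0 mL. At equivalence only the conjugate base is present: [A⁻] = 0.007/0.100 = 7.0000e-02 M. Kb = Kw/Ka = 1.75e-10; [OH⁻] = √(Kb × [A⁻]) = 3.4983e-06; pOH = 5.46; pH = 14 - pOH = 8.54.

V = 50.0 mL, pH = 8.54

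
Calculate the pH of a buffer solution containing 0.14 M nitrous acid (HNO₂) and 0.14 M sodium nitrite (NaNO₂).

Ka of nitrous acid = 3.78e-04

pKa = -log(3.78e-04) = 3.42. pH = pKa + log([A⁻]/[HA]) = 3.42 + log(0.14/0.14)

pH = 3.42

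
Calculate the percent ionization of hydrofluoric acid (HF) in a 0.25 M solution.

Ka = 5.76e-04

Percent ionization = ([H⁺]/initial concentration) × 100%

Using Ka equilibrium: x² + Ka×x - Ka×C = 0. Solving: [H⁺] = 1.1715e-02. Percent = (1.1715e-02/0.25) × 100

Percent ionization = 4.69%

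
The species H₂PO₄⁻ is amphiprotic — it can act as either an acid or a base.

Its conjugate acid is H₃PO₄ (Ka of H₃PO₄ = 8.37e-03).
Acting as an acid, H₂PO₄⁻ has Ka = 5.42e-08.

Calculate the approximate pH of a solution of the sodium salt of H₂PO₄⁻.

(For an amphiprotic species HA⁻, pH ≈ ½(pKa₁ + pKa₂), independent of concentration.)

pKa₁ = -log(8.37e-03) = 2.08; pKa₂ = -log(5.42e-08) = 7.27. For an amphiprotic species, pH ≈ ½(pKa₁ + pKa₂) = ½(2.08 + 7.27) = 4.67.

pH = 4.67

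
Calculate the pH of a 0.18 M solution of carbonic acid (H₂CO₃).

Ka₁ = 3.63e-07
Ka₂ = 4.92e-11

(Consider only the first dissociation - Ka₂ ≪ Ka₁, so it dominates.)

First dissociation dominates. From Ka₁ = [H⁺][HA⁻]/[H₂A], x² + Ka₁·x − Ka₁·C = 0 with C = 0.18 M and Ka₁ = 3.63e-07. Solving: [H⁺] = (−Ka₁ + √(Ka₁² + 4·Ka₁·C)) / 2 = 2.5544e-04 M. pH = -log(2.5544e-04) = 3.59.

pH = 3.59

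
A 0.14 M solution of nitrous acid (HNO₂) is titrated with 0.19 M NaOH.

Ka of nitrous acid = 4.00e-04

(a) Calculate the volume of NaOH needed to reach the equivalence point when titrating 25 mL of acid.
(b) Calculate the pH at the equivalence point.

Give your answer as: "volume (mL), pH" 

moles acid = 0.14 × 25/1000 = 0.0035 mol; V_base = moles/0.19 × 1000 = 18.4 mL. At equivalence only the conjugate base is present: [A⁻] = 0.0035/0.043 = 8.0606e-02 M. Kb = Kw/Ka = 2.50e-11; [OH⁻] = √(Kb × [A⁻]) = 1.4196e-06; pOH = 5.85; pH = 14 - pOH = 8.15.

V = 18.4 mL, pH = 8.15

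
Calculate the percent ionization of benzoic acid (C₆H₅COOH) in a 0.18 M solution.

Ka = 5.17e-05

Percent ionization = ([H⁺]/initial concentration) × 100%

Using Ka equilibrium: x² + Ka×x - Ka×C = 0. Solving: [H⁺] = 3.0248e-03. Percent = (3.0248e-03/0.18) × 100

Percent ionization = 1.68%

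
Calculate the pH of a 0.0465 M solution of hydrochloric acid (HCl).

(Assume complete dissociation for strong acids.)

[H⁺] = 0.0465 M for strong acid. pH = -log[H⁺] = -log(0.0465)

pH = 1.33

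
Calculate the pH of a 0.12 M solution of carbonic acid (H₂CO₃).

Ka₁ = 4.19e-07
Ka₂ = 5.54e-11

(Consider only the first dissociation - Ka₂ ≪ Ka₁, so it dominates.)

First dissociation dominates. From Ka₁ = [H⁺][HA⁻]/[H₂A], x² + Ka₁·x − Ka₁·C = 0 with C = 0.12 M and Ka₁ = 4.19e-07. Solving: [H⁺] = (−Ka₁ + √(Ka₁² + 4·Ka₁·C)) / 2 = 2.2402e-04 M. pH = -log(2.2402e-04) = 3.65.

pH = 3.65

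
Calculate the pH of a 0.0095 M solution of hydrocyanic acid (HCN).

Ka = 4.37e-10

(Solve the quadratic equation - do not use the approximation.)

x² + Ka×x - Ka×C = 0. Using quadratic formula: [H⁺] = 2.0373e-06

pH = 5.69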